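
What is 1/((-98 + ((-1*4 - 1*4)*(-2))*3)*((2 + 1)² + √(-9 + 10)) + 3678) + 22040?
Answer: 70043121/3178 ≈ 22040.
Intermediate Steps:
1/((-98 + ((-1*4 - 1*4)*(-2))*3)*((2 + 1)² + √(-9 + 10)) + 3678) + 22040 = 1/((-98 + ((-4 - 4)*(-2))*3)*(3² + √1) + 3678) + 22040 = 1/((-98 - 8*(-2)*3)*(9 + 1) + 3678) + 22040 = 1/((-98 + 16*3)*10 + 3678) + 22040 = 1/((-98 + 48)*10 + 3678) + 22040 = 1/(-50*10 + 3678) + 22040 = 1/(-500 + 3678) + 22040 = 1/3178 + 22040 = 70043121/3178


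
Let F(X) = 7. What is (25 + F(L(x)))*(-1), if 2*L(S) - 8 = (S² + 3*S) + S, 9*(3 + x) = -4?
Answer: -32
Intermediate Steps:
x = -31/9 (x = -3 + (⅑)*(-4) = -3 - 4/9 = -31/9 ≈ -3.4444)
L(S) = 4 + S²/2 + 2*S (L(S) = 4 + ((S² + 3*S) + S)/2 = 4 + (S² + 4*S)/2 = 4 + (S²/2 + 2*S) = 4 + S²/2 + 2*S)
(25 + F(L(x)))*(-1) = (25 + 7)*(-1) = 32*(-1) = -32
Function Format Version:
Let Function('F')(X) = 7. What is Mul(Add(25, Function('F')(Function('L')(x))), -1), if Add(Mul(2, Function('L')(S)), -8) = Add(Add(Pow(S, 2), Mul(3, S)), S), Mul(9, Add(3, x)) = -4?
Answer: -32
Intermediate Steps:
x = Rational(-31, 9) (x = Add(-3, Mul(Rational(1, 9), -4)) = Add(-3, Rational(-4, 9)) = Rational(-31, 9) ≈ -3.4444)
Function('L')(S) = Add(4, Mul(Rational(1, 2), Pow(S, 2)), Mul(2, S)) (Function('L')(S) = Add(4, Mul(Rational(1, 2), Add(Add(Pow(S, 2), Mul(3, S)), S))) = Add(4, Mul(Rational(1, 2), Add(Pow(S, 2), Mul(4, S)))) = Add(4, Add(Mul(Rational(1, 2), Pow(S, 2)), Mul(2, S))) = Add(4, Mul(Rational(1, 2), Pow(S, 2)), Mul(2, S)))
Mul(Add(25, Function('F')(Function('L')(x))), -1) = Mul(Add(25, 7), -1) = Mul(32, -1) = -32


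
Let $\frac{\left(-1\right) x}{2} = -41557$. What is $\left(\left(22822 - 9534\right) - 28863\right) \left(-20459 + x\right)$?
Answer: $-975851625$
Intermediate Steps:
$x = 83114$ ($x = \left(-2\right) \left(-41557\right) = 83114$)
$\left(\left(22822 - 9534\right) - 28863\right) \left(-20459 + x\right) = \left(\left(22822 - 9534\right) - 28863\right) \left(-20459 + 83114\right) = \left(13288 - 28863\right) 62655 = \left(-15575\right) 62655 = -975851625$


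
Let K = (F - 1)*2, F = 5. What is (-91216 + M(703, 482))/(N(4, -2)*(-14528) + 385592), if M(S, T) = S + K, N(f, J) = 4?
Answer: -18101/65496 ≈ -0.27637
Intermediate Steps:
K = 8 (K = (5 - 1)*2 = 4*2 = 8)
M(S, T) = 8 + S (M(S, T) = S + 8 = 8 + S)
(-91216 + M(703, 482))/(N(4, -2)*(-14528) + 385592) = (-91216 + (8 + 703))/(4*(-14528) + 385592) = (-91216 + 711)/(-58112 + 385592) = -90505/327480 = -90505*1/327480 = -18101/65496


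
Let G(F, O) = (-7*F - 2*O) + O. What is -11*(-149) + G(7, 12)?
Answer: 1578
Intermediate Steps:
G(F, O) = -O - 7*F
-11*(-149) + G(7, 12) = -11*(-149) + (-1*12 - 7*7) = 1639 + (-12 - 49) = 1639 - 61 = 1578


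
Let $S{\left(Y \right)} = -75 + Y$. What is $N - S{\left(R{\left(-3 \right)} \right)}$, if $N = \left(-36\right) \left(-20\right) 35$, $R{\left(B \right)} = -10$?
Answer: $25285$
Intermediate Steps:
$N = 25200$ ($N = 720 \cdot 35 = 25200$)
$N - S{\left(R{\left(-3 \right)} \right)} = 25200 - \left(-75 - 10\right) = 25200 - -85 = 25200 + 85 = 25285$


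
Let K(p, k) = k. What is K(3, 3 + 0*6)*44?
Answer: 132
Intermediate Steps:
K(3, 3 + 0*6)*44 = (3 + 0*6)*44 = (3 + 0)*44 = 3*44 = 132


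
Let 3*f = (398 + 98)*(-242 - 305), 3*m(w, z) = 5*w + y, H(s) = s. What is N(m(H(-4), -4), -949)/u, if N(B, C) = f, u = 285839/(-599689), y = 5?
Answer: 162702821968/857517 ≈ 1.8974e+5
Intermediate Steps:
u = -285839/599689 (u = 285839*(-1/599689) = -285839/599689 ≈ -0.47665)
m(w, z) = 5/3 + 5*w/3 (m(w, z) = (5*w + 5)/3 = (5 + 5*w)/3 = 5/3 + 5*w/3)
f = -271312/3 (f = ((398 + 98)*(-242 - 305))/3 = (496*(-547))/3 = (⅓)*(-271312) = -271312/3 ≈ -90437.)
N(B, C) = -271312/3
N(m(H(-4), -4), -949)/u = -271312/(3*(-285839/599689)) = -271312/3*(-599689/285839) = 162702821968/857517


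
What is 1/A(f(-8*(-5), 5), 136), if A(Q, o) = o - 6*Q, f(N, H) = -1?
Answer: 1/142 ≈ 0.0070423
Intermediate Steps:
1/A(f(-8*(-5), 5), 136) = 1/(136 - 6*(-1)) = 1/(136 + 6) = 1/142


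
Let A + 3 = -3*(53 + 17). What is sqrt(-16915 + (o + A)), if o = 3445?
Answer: I*sqrt(13683) ≈ 116.97*I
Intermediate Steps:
A = -213 (A = -3 - 3*(53 + 17) = -3 - 3*70 = -3 - 210 = -213)
sqrt(-16915 + (o + A)) = sqrt(-16915 + (3445 - 213)) = sqrt(-16915 + 3232) = sqrt(-13683) = I*sqrt(13683)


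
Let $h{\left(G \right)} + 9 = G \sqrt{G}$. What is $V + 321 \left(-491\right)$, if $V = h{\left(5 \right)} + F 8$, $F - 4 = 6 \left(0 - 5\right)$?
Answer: $-157828 + 5 \sqrt{5} \approx -1.5782 \cdot 10^{5}$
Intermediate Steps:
$h{\left(G \right)} = -9 + G^{\frac{3}{2}}$ ($h{\left(G \right)} = -9 + G \sqrt{G} = -9 + G^{\frac{3}{2}}$)
$F = -26$ ($F = 4 + 6 \left(0 - 5\right) = 4 + 6 \left(-5\right) = 4 - 30 = -26$)
$V = -217 + 5 \sqrt{5}$ ($V = \left(-9 + 5^{\frac{3}{2}}\right) - 208 = \left(-9 + 5 \sqrt{5}\right) - 208 = -217 + 5 \sqrt{5} \approx -205.82$)
$V + 321 \left(-491\right) = \left(-217 + 5 \sqrt{5}\right) + 321 \left(-491\right) = \left(-217 + 5 \sqrt{5}\right) - 157611 = -157828 + 5 \sqrt{5}$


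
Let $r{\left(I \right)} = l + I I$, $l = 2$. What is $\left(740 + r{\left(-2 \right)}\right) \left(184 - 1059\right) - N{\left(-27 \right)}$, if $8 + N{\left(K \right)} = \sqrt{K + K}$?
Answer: $-652742 - 3 i \sqrt{6} \approx -6.5274 \cdot 10^{5} - 7.3485 i$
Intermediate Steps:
$r{\left(I \right)} = 2 + I^{2}$ ($r{\left(I \right)} = 2 + I I = 2 + I^{2}$)
$N{\left(K \right)} = -8 + \sqrt{2} \sqrt{K}$ ($N{\left(K \right)} = -8 + \sqrt{K + K} = -8 + \sqrt{2 K} = -8 + \sqrt{2} \sqrt{K}$)
$\left(740 + r{\left(-2 \right)}\right) \left(184 - 1059\right) - N{\left(-27 \right)} = \left(740 + \left(2 + \left(-2\right)^{2}\right)\right) \left(184 - 1059\right) - \left(-8 + \sqrt{2} \sqrt{-27}\right) = \left(740 + \left(2 + 4\right)\right) \left(-875\right) - \left(-8 + \sqrt{2} \cdot 3 i \sqrt{3}\right) = \left(740 + 6\right) \left(-875\right) - \left(-8 + 3 i \sqrt{6}\right) = 746 \left(-875\right) + \left(8 - 3 i \sqrt{6}\right) = -652750 + \left(8 - 3 i \sqrt{6}\right) = -652742 - 3 i \sqrt{6}$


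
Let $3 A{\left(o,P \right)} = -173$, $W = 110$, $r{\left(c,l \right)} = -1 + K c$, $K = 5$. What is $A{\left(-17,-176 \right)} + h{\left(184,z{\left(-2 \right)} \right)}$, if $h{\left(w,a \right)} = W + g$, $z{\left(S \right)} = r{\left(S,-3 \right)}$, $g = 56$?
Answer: $\frac{325}{3} \approx 108.33$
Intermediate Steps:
$r{\left(c,l \right)} = -1 + 5 c$
$z{\left(S \right)} = -1 + 5 S$
$A{\left(o,P \right)} = - \frac{173}{3}$ ($A{\left(o,P \right)} = \frac{1}{3} \left(-173\right) = - \frac{173}{3}$)
$h{\left(w,a \right)} = 166$ ($h{\left(w,a \right)} = 110 + 56 = 166$)
$A{\left(-17,-176 \right)} + h{\left(184,z{\left(-2 \right)} \right)} = - \frac{173}{3} + 166 = \frac{325}{3}$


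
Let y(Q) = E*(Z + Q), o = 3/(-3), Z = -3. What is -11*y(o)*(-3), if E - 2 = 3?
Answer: -660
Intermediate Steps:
E = 5 (E = 2 + 3 = 5)
o = -1 (o = 3*(-⅓) = -1)
y(Q) = -15 + 5*Q (y(Q) = 5*(-3 + Q) = -15 + 5*Q)
-11*y(o)*(-3) = -11*(-15 + 5*(-1))*(-3) = -11*(-15 - 5)*(-3) = -11*(-20)*(-3) = 220*(-3) = -660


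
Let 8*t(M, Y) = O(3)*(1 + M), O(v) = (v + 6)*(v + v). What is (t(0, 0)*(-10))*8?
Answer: -540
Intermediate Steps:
O(v) = 2*v*(6 + v) (O(v) = (6 + v)*(2*v) = 2*v*(6 + v))
t(M, Y) = 27/4 + 27*M/4 (t(M, Y) = ((2*3*(6 + 3))*(1 + M))/8 = ((2*3*9)*(1 + M))/8 = (54*(1 + M))/8 = (54 + 54*M)/8 = 27/4 + 27*M/4)
(t(0, 0)*(-10))*8 = ((27/4 + (27/4)*0)*(-10))*8 = ((27/4 + 0)*(-10))*8 = ((27/4)*(-10))*8 = -135/2*8 = -540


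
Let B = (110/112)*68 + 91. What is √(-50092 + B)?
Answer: I*√9787106/14 ≈ 223.46*I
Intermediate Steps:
B = 2209/14 (B = (110*(1/112))*68 + 91 = (55/56)*68 + 91 = 935/14 + 91 = 2209/14 ≈ 157.79)
√(-50092 + B) = √(-50092 + 2209/14) = √(-699079/14) = I*√9787106/14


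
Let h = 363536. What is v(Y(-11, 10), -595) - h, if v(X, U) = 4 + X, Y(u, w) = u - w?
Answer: -363553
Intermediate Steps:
v(Y(-11, 10), -595) - h = (4 + (-11 - 1*10)) - 1*363536 = (4 + (-11 - 10)) - 363536 = (4 - 21) - 363536 = -17 - 363536 = -363553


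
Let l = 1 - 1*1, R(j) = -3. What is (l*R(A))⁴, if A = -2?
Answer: 0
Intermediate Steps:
l = 0 (l = 1 - 1 = 0)
(l*R(A))⁴ = (0*(-3))⁴ = 0⁴ = 0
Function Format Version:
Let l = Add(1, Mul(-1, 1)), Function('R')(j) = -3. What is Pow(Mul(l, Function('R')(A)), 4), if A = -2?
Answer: 0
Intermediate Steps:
l = 0 (l = Add(1, -1) = 0)
Pow(Mul(l, Function('R')(A)), 4) = Pow(Mul(0, -3), 4) = Pow(0, 4) = 0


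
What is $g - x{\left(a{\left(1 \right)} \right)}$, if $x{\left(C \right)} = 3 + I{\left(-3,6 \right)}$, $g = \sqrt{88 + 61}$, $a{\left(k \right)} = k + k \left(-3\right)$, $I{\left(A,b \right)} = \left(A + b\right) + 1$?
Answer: $-7 + \sqrt{149} \approx 5.2066$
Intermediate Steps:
$I{\left(A,b \right)} = 1 + A + b$
$a{\left(k \right)} = - 2 k$ ($a{\left(k \right)} = k - 3 k = - 2 k$)
$g = \sqrt{149} \approx 12.207$
$x{\left(C \right)} = 7$ ($x{\left(C \right)} = 3 + \left(1 - 3 + 6\right) = 3 + 4 = 7$)
$g - x{\left(a{\left(1 \right)} \right)} = \sqrt{149} - 7 = -7 + \sqrt{149}$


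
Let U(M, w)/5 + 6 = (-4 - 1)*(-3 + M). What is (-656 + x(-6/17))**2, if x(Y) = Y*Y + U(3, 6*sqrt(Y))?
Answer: 39290375524/83521 ≈ 4.7043e+5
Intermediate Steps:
U(M, w) = 45 - 25*M (U(M, w) = -30 + 5*((-4 - 1)*(-3 + M)) = -30 + 5*(-5*(-3 + M)) = -30 + 5*(15 - 5*M) = -30 + (75 - 25*M) = 45 - 25*M)
x(Y) = -30 + Y**2 (x(Y) = Y*Y + (45 - 25*3) = Y**2 + (45 - 75) = Y**2 - 30 = -30 + Y**2)
(-656 + x(-6/17))**2 = (-656 + (-30 + (-6/17)**2))**2 = (-656 + (-30 + 36/289))**2 = (-656 - 8634/289)**2 = (-198218/289)**2 = 39290375524/83521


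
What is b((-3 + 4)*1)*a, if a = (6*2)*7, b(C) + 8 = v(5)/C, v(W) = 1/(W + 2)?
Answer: -660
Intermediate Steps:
v(W) = 1/(2 + W)
b(C) = -8 + 1/(7*C) (b(C) = -8 + 1/((2 + 5)*C) = -8 + 1/(7*C))
a = 84 (a = 12*7 = 84)
b((-3 + 4)*1)*a = (-8 + 1/(7*(((-3 + 4)*1))))*84 = (-8 + 1/(7*((1*1))))*84 = (-8 + (⅐)/1)*84 = (-8 + (⅐)*1)*84 = (-8 + ⅐)*84 = -55/7*84 = -660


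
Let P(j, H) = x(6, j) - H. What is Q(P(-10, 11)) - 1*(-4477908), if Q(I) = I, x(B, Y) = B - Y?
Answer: 4477913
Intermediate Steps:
P(j, H) = 6 - H - j (P(j, H) = (6 - j) - H = 6 - H - j)
Q(P(-10, 11)) - 1*(-4477908) = (6 - 1*11 - 1*(-10)) - 1*(-4477908) = (6 - 11 + 10) + 4477908 = 5 + 4477908 = 4477913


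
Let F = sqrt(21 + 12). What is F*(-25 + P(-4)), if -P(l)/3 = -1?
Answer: -22*sqrt(33) ≈ -126.38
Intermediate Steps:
F = sqrt(33) ≈ 5.7446
P(l) = 3 (P(l) = -3*(-1) = 3)
F*(-25 + P(-4)) = sqrt(33)*(-25 + 3) = sqrt(33)*(-22) = -22*sqrt(33)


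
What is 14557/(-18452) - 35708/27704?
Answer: -132771393/63899276 ≈ -2.0778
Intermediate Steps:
14557/(-18452) - 35708/27704 = 14557*(-1/18452) - 35708*1/27704 = -14557/18452 - 8927/6926 = -132771393/63899276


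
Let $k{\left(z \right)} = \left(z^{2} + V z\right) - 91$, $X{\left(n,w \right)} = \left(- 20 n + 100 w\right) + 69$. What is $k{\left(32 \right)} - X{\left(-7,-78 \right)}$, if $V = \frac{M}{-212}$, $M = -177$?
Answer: $\frac{453188}{53} \approx 8550.7$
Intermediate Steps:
$X{\left(n,w \right)} = 69 - 20 n + 100 w$
$V = \frac{177}{212}$ ($V = - \frac{177}{-212} = \left(-177\right) \left(- \frac{1}{212}\right) = \frac{177}{212} \approx 0.83491$)
$k{\left(z \right)} = -91 + z^{2} + \frac{177 z}{212}$ ($k{\left(z \right)} = \left(z^{2} + \frac{177 z}{212}\right) - 91 = -91 + z^{2} + \frac{177 z}{212}$)
$k{\left(32 \right)} - X{\left(-7,-78 \right)} = \left(-91 + 32^{2} + \frac{177}{212} \cdot 32\right) - \left(69 - -140 + 100 \left(-78\right)\right) = \left(-91 + 1024 + \frac{1416}{53}\right) - \left(69 + 140 - 7800\right) = \frac{50865}{53} - -7591 = \frac{50865}{53} + 7591 = \frac{453188}{53}$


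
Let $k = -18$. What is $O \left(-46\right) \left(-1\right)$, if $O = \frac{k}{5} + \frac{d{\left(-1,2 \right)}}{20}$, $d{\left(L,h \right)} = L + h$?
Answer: $- \frac{1633}{10} \approx -163.3$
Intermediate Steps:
$O = - \frac{71}{20}$ ($O = - \frac{18}{5} + \frac{-1 + 2}{20} = \left(-18\right) \frac{1}{5} + 1 \cdot \frac{1}{20} = - \frac{18}{5} + \frac{1}{20} = - \frac{71}{20} \approx -3.55$)
$O \left(-46\right) \left(-1\right) = \left(- \frac{71}{20}\right) \left(-46\right) \left(-1\right) = \frac{1633}{10} \left(-1\right) = - \frac{1633}{10}$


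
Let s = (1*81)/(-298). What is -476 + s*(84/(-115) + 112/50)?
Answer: -40816454/85675 ≈ -476.41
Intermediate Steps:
s = -81/298 (s = 81*(-1/298) = -81/298 ≈ -0.27181)
-476 + s*(84/(-115) + 112/50) = -476 - 81*(84/(-115) + 112/50)/298 = -476 - 81*(84*(-1/115) + 112*(1/50))/298 = -476 - 81*(-84/115 + 56/25)/298 = -476 - 81/298*868/575 = -476 - 35154/85675 = -40816454/85675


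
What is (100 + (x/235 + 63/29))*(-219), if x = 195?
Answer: -30745848/1363 ≈ -22557.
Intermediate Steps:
(100 + (x/235 + 63/29))*(-219) = (100 + (195/235 + 63/29))*(-219) = (100 + (195*(1/235) + 63*(1/29)))*(-219) = (100 + (39/47 + 63/29))*(-219) = (100 + 4092/1363)*(-219) = (140392/1363)*(-219) = -30745848/1363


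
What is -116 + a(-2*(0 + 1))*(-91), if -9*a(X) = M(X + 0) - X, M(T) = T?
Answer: -116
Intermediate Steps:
a(X) = 0 (a(X) = -((X + 0) - X)/9 = -(X - X)/9 = -⅑*0 = 0)
-116 + a(-2*(0 + 1))*(-91) = -116 + 0*(-91) = -116 + 0 = -116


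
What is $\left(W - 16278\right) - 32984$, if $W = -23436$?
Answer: $-72698$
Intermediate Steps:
$\left(W - 16278\right) - 32984 = \left(-23436 - 16278\right) - 32984 = -39714 - 32984 = -72698$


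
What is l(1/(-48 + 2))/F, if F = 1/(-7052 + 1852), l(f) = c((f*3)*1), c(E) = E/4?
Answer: 1950/23 ≈ 84.783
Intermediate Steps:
c(E) = E/4 (c(E) = E*(¼) = E/4)
l(f) = 3*f/4 (l(f) = ((f*3)*1)/4 = ((3*f)*1)/4 = (3*f)/4 = 3*f/4)
F = -1/5200 (F = 1/(-5200) = -1/5200 ≈ -0.00019231)
l(1/(-48 + 2))/F = (3/(4*(-48 + 2)))/(-1/5200) = ((¾)/(-46))*(-5200) = ((¾)*(-1/46))*(-5200) = -3/184*(-5200) = 1950/23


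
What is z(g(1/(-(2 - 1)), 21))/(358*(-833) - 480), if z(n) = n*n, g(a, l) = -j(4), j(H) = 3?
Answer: -9/298694 ≈ -3.0131e-5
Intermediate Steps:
g(a, l) = -3 (g(a, l) = -1*3 = -3)
z(n) = n²
z(g(1/(-(2 - 1)), 21))/(358*(-833) - 480) = (-3)²/(358*(-833) - 480) = 9/(-298214 - 480) = 9/(-298694) = 9*(-1/298694) = -9/298694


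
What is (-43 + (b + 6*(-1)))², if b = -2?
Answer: 2601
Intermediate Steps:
(-43 + (b + 6*(-1)))² = (-43 + (-2 + 6*(-1)))² = (-43 + (-2 - 6))² = (-43 - 8)² = (-51)² = 2601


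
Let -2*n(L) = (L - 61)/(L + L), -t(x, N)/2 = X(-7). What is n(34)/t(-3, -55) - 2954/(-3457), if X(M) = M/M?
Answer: 710149/940304 ≈ 0.75523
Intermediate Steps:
X(M) = 1
t(x, N) = -2 (t(x, N) = -2*1 = -2)
n(L) = -(-61 + L)/(4*L) (n(L) = -(L - 61)/(2*(L + L)) = -(-61 + L)/(2*(2*L)) = -(-61 + L)*1/(2*L)/2 = -(-61 + L)/(4*L))
n(34)/t(-3, -55) - 2954/(-3457) = ((1/4)*(61 - 1*34)/34)/(-2) - 2954/(-3457) = ((1/4)*(1/34)*(61 - 34))*(-1/2) - 2954*(-1/3457) = ((1/4)*(1/34)*27)*(-1/2) + 2954/3457 = (27/136)*(-1/2) + 2954/3457 = -27/272 + 2954/3457 = 710149/940304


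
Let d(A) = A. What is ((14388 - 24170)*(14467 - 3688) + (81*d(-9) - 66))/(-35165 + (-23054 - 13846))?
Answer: 105440973/72065 ≈ 1463.1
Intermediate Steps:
((14388 - 24170)*(14467 - 3688) + (81*d(-9) - 66))/(-35165 + (-23054 - 13846)) = ((14388 - 24170)*(14467 - 3688) + (81*(-9) - 66))/(-35165 + (-23054 - 13846)) = (-9782*10779 + (-729 - 66))/(-35165 - 36900) = (-105440178 - 795)/(-72065) = -105440973*(-1/72065) = 105440973/72065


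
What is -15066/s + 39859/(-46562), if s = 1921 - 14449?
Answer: 1871755/5401192 ≈ 0.34654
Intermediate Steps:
s = -12528
-15066/s + 39859/(-46562) = -15066/(-12528) + 39859/(-46562) = -15066*(-1/12528) + 39859*(-1/46562) = 279/232 - 39859/46562 = 1871755/5401192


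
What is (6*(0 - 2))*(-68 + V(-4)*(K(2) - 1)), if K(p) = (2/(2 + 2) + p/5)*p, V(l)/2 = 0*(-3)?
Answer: 816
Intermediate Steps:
V(l) = 0 (V(l) = 2*(0*(-3)) = 2*0 = 0)
K(p) = p*(1/2 + p/5) (K(p) = (2/4 + p*(1/5))*p = (2*(1/4) + p/5)*p = (1/2 + p/5)*p = p*(1/2 + p/5))
(6*(0 - 2))*(-68 + V(-4)*(K(2) - 1)) = (6*(0 - 2))*(-68 + 0*((1/10)*2*(5 + 2*2) - 1)) = (6*(-2))*(-68 + 0*((1/10)*2*(5 + 4) - 1)) = -12*(-68 + 0*((1/10)*2*9 - 1)) = -12*(-68 + 0*(9/5 - 1)) = -12*(-68 + 0*(4/5)) = -12*(-68 + 0) = -12*(-68) = 816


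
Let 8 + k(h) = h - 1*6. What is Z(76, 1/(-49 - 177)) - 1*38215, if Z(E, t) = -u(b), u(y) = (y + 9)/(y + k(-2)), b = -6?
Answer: -840727/22 ≈ -38215.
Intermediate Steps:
k(h) = -14 + h (k(h) = -8 + (h - 1*6) = -8 + (h - 6) = -8 + (-6 + h) = -14 + h)
u(y) = (9 + y)/(-16 + y) (u(y) = (y + 9)/(y + (-14 - 2)) = (9 + y)/(y - 16) = (9 + y)/(-16 + y))
Z(E, t) = 3/22 (Z(E, t) = -(9 - 6)/(-16 - 6) = -3/(-22) = -(-1)*3/22 = -1*(-3/22) = 3/22)
Z(76, 1/(-49 - 177)) - 1*38215 = 3/22 - 1*38215 = 3/22 - 38215 = -840727/22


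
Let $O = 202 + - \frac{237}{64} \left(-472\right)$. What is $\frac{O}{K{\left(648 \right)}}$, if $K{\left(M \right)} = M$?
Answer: $\frac{15599}{5184} \approx 3.0091$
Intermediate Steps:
$O = \frac{15599}{8}$ ($O = 202 + \left(-237\right) \frac{1}{64} \left(-472\right) = 202 - - \frac{13983}{8} = 202 + \frac{13983}{8} = \frac{15599}{8} \approx 1949.9$)
$\frac{O}{K{\left(648 \right)}} = \frac{15599}{8 \cdot 648} = \frac{15599}{8} \cdot \frac{1}{648} = \frac{15599}{5184}$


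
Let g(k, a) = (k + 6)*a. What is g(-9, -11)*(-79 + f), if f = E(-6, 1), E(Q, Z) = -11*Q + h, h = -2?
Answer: -495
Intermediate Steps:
E(Q, Z) = -2 - 11*Q (E(Q, Z) = -11*Q - 2 = -2 - 11*Q)
g(k, a) = a*(6 + k) (g(k, a) = (6 + k)*a = a*(6 + k))
f = 64 (f = -2 - 11*(-6) = -2 + 66 = 64)
g(-9, -11)*(-79 + f) = (-11*(6 - 9))*(-79 + 64) = -11*(-3)*(-15) = 33*(-15) = -495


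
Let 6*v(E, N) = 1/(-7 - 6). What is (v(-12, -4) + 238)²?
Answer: 344584969/6084 ≈ 56638.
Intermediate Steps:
v(E, N) = -1/78 (v(E, N) = 1/(6*(-7 - 6)) = (⅙)/(-13) = (⅙)*(-1/13) = -1/78)
(v(-12, -4) + 238)² = (-1/78 + 238)² = (18563/78)² = 344584969/6084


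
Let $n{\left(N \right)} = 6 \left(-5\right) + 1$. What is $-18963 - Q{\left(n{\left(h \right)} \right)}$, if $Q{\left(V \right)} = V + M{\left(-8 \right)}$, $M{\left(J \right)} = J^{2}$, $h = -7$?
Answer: $-18998$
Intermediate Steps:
$n{\left(N \right)} = -29$ ($n{\left(N \right)} = -30 + 1 = -29$)
$Q{\left(V \right)} = 64 + V$ ($Q{\left(V \right)} = V + \left(-8\right)^{2} = V + 64 = 64 + V$)
$-18963 - Q{\left(n{\left(h \right)} \right)} = -18963 - \left(64 - 29\right) = -18963 - 35 = -18998$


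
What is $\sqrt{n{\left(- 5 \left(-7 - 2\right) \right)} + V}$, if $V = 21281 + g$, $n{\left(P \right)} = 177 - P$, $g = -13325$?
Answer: $2 \sqrt{2022} \approx 89.933$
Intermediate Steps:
$V = 7956$ ($V = 21281 - 13325 = 7956$)
$\sqrt{n{\left(- 5 \left(-7 - 2\right) \right)} + V} = \sqrt{\left(177 - - 5 \left(-7 - 2\right)\right) + 7956} = \sqrt{\left(177 - \left(-5\right) \left(-9\right)\right) + 7956} = \sqrt{\left(177 - 45\right) + 7956} = \sqrt{132 + 7956} = \sqrt{8088} = 2 \sqrt{2022}$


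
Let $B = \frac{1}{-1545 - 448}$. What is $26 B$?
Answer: $- \frac{26}{1993} \approx -0.013046$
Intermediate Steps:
$B = - \frac{1}{1993}$ ($B = \frac{1}{-1993} = - \frac{1}{1993} \approx -0.00050176$)
$26 B = 26 \left(- \frac{1}{1993}\right) = - \frac{26}{1993}$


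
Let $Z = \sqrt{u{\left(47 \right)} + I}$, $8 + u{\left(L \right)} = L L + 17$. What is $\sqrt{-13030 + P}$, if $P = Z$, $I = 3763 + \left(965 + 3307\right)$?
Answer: $\sqrt{-13030 + \sqrt{10253}} \approx 113.7 i$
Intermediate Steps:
$u{\left(L \right)} = 9 + L^{2}$ ($u{\left(L \right)} = -8 + \left(L L + 17\right) = -8 + \left(L^{2} + 17\right) = -8 + \left(17 + L^{2}\right) = 9 + L^{2}$)
$I = 8035$ ($I = 3763 + 4272 = 8035$)
$Z = \sqrt{10253}$ ($Z = \sqrt{\left(9 + 47^{2}\right) + 8035} = \sqrt{\left(9 + 2209\right) + 8035} = \sqrt{2218 + 8035} = \sqrt{10253} \approx 101.26$)
$P = \sqrt{10253} \approx 101.26$
$\sqrt{-13030 + P} = \sqrt{-13030 + \sqrt{10253}}$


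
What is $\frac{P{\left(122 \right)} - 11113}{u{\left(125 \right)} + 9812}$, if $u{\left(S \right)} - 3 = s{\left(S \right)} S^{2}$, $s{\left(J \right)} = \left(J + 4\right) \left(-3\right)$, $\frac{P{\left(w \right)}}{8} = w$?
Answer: $\frac{10137}{6037060} \approx 0.0016791$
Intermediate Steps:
$P{\left(w \right)} = 8 w$
$s{\left(J \right)} = -12 - 3 J$ ($s{\left(J \right)} = \left(4 + J\right) \left(-3\right) = -12 - 3 J$)
$u{\left(S \right)} = 3 + S^{2} \left(-12 - 3 S\right)$ ($u{\left(S \right)} = 3 + \left(-12 - 3 S\right) S^{2} = 3 + S^{2} \left(-12 - 3 S\right)$)
$\frac{P{\left(122 \right)} - 11113}{u{\left(125 \right)} + 9812} = \frac{8 \cdot 122 - 11113}{\left(3 - 3 \cdot 125^{2} \left(4 + 125\right)\right) + 9812} = \frac{976 - 11113}{\left(3 - 46875 \cdot 129\right) + 9812} = - \frac{10137}{\left(3 - 6046875\right) + 9812} = - \frac{10137}{-6046872 + 9812} = - \frac{10137}{-6037060} = \left(-10137\right) \left(- \frac{1}{6037060}\right) = \frac{10137}{6037060}$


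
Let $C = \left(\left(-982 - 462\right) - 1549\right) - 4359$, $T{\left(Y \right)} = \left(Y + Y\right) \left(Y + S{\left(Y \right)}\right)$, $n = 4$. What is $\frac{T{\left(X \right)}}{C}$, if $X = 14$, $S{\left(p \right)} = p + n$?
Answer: $- \frac{112}{919} \approx -0.12187$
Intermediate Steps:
$S{\left(p \right)} = 4 + p$ ($S{\left(p \right)} = p + 4 = 4 + p$)
$T{\left(Y \right)} = 2 Y \left(4 + 2 Y\right)$ ($T{\left(Y \right)} = \left(Y + Y\right) \left(Y + \left(4 + Y\right)\right) = 2 Y \left(4 + 2 Y\right)$)
$C = -7352$ ($C = \left(-1444 - 1549\right) - 4359 = -2993 - 4359 = -7352$)
$\frac{T{\left(X \right)}}{C} = \frac{4 \cdot 14 \left(2 + 14\right)}{-7352} = 4 \cdot 14 \cdot 16 \left(- \frac{1}{7352}\right) = 896 \left(- \frac{1}{7352}\right) = - \frac{112}{919}$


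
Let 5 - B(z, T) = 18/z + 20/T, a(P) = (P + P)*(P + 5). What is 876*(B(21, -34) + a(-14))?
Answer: 26762676/119 ≈ 2.2490e+5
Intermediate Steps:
a(P) = 2*P*(5 + P) (a(P) = (2*P)*(5 + P) = 2*P*(5 + P))
B(z, T) = 5 - 20/T - 18/z (B(z, T) = 5 - (18/z + 20/T) = 5 + (-20/T - 18/z) = 5 - 20/T - 18/z)
876*(B(21, -34) + a(-14)) = 876*((5 - 20/(-34) - 18/21) + 2*(-14)*(5 - 14)) = 876*((5 - 20*(-1/34) - 18*1/21) + 2*(-14)*(-9)) = 876*((5 + 10/17 - 6/7) + 252) = 876*(563/119 + 252) = 876*(30551/119) = 26762676/119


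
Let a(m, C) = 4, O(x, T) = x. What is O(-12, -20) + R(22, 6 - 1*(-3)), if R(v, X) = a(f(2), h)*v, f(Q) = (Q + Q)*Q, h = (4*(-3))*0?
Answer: 76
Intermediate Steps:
h = 0 (h = -12*0 = 0)
f(Q) = 2*Q² (f(Q) = (2*Q)*Q = 2*Q²)
R(v, X) = 4*v
O(-12, -20) + R(22, 6 - 1*(-3)) = -12 + 4*22 = -12 + 88 = 76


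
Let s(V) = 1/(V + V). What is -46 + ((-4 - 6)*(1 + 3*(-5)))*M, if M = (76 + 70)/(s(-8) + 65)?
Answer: 279246/1039 ≈ 268.76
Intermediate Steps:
s(V) = 1/(2*V)
M = 2336/1039 (M = (76 + 70)/((1/2)/(-8) + 65) = 146/((1/2)*(-1/8) + 65) = 146/(-1/16 + 65) = 146/(1039/16) = 146*(16/1039) = 2336/1039 ≈ 2.2483)
-46 + ((-4 - 6)*(1 + 3*(-5)))*M = -46 + ((-4 - 6)*(1 + 3*(-5)))*(2336/1039) = -46 - 10*(1 - 15)*(2336/1039) = -46 - 10*(-14)*(2336/1039) = -46 + 140*(2336/1039) = -46 + 327040/1039 = 279246/1039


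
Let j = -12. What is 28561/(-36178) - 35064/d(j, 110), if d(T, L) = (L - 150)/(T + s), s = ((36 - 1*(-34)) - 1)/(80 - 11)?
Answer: -1744392719/180890 ≈ -9643.4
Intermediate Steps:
s = 1 (s = ((36 + 34) - 1)/69 = (70 - 1)*(1/69) = 69*(1/69) = 1)
d(T, L) = (-150 + L)/(1 + T) (d(T, L) = (L - 150)/(T + 1) = (-150 + L)/(1 + T))
28561/(-36178) - 35064/d(j, 110) = 28561/(-36178) - 35064*(1 - 12)/(-150 + 110) = 28561*(-1/36178) - 35064/(-40/(-11)) = -28561/36178 - 35064/((-1/11*(-40))) = -28561/36178 - 35064/40/11 = -28561/36178 - 35064*11/40 = -28561/36178 - 48213/5 = -1744392719/180890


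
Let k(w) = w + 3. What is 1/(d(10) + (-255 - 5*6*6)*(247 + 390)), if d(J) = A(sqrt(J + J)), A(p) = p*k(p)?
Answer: -55415/15354111089 - 6*sqrt(5)/76770555445 ≈ -3.6093e-6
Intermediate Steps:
k(w) = 3 + w
A(p) = p*(3 + p)
d(J) = sqrt(2)*sqrt(J)*(3 + sqrt(2)*sqrt(J)) (d(J) = sqrt(J + J)*(3 + sqrt(J + J)) = sqrt(2*J)*(3 + sqrt(2*J)) = (sqrt(2)*sqrt(J))*(3 + sqrt(2)*sqrt(J)) = sqrt(2)*sqrt(J)*(3 + sqrt(2)*sqrt(J)))
1/(d(10) + (-255 - 5*6*6)*(247 + 390)) = 1/((2*10 + 3*sqrt(2)*sqrt(10)) + (-255 - 5*6*6)*(247 + 390)) = 1/((20 + 6*sqrt(5)) + (-255 - 30*6)*637) = 1/((20 + 6*sqrt(5)) + (-255 - 180)*637) = 1/((20 + 6*sqrt(5)) - 435*637) = 1/((20 + 6*sqrt(5)) - 277095) = 1/(-277075 + 6*sqrt(5))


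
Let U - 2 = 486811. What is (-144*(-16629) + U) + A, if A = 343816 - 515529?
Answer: 2709676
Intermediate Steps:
U = 486813 (U = 2 + 486811 = 486813)
A = -171713
(-144*(-16629) + U) + A = (-144*(-16629) + 486813) - 171713 = (2394576 + 486813) - 171713 = 2881389 - 171713 = 2709676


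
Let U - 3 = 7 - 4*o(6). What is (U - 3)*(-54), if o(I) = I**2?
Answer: 7398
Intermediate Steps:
U = -134 (U = 3 + (7 - 4*6**2) = 3 + (7 - 4*36) = 3 + (7 - 144) = 3 - 137 = -134)
(U - 3)*(-54) = (-134 - 3)*(-54) = -137*(-54) = 7398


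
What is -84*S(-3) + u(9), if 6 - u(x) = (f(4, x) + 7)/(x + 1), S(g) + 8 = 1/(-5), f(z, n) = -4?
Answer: 1389/2 ≈ 694.50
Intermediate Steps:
S(g) = -41/5 (S(g) = -8 + 1/(-5) = -8 - ⅕ = -41/5)
u(x) = 6 - 3/(1 + x) (u(x) = 6 - (-4 + 7)/(x + 1) = 6 - 3/(1 + x))
-84*S(-3) + u(9) = -84*(-41/5) + 3*(1 + 2*9)/(1 + 9) = 3444/5 + 3*(1 + 18)/10 = 3444/5 + 3*(⅒)*19 = 3444/5 + 57/10 = 1389/2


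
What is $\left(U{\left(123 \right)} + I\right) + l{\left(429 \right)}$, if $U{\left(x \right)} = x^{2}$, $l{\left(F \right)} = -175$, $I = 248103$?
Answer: $263057$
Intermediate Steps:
$\left(U{\left(123 \right)} + I\right) + l{\left(429 \right)} = \left(123^{2} + 248103\right) - 175 = \left(15129 + 248103\right) - 175 = 263232 - 175 = 263057$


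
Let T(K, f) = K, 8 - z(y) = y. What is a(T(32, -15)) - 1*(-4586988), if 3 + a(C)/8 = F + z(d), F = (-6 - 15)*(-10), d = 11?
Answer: 4588620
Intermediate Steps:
z(y) = 8 - y
F = 210 (F = -21*(-10) = 210)
a(C) = 1632 (a(C) = -24 + 8*(210 + (8 - 1*11)) = -24 + 8*(210 + (8 - 11)) = -24 + 8*(210 - 3) = -24 + 8*207 = -24 + 1656 = 1632)
a(T(32, -15)) - 1*(-4586988) = 1632 - 1*(-4586988) = 1632 + 4586988 = 4588620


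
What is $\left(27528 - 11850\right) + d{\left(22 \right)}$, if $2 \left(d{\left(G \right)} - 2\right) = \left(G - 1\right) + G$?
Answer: $\frac{31403}{2} \approx 15702.0$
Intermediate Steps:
$d{\left(G \right)} = \frac{3}{2} + G$ ($d{\left(G \right)} = 2 + \frac{\left(G - 1\right) + G}{2} = 2 + \frac{\left(-1 + G\right) + G}{2} = 2 + \frac{-1 + 2 G}{2} = 2 + \left(- \frac{1}{2} + G\right) = \frac{3}{2} + G$)
$\left(27528 - 11850\right) + d{\left(22 \right)} = \left(27528 - 11850\right) + \left(\frac{3}{2} + 22\right) = 15678 + \frac{47}{2} = \frac{31403}{2}$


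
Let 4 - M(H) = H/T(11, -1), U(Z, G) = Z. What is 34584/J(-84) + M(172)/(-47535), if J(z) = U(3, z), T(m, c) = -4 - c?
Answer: 1643950256/142605 ≈ 11528.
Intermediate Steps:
J(z) = 3
M(H) = 4 + H/3 (M(H) = 4 - H/(-4 - 1*(-1)) = 4 - H/(-4 + 1) = 4 - H/(-3) = 4 - H*(-1)/3 = 4 - (-1)*H/3 = 4 + H/3)
34584/J(-84) + M(172)/(-47535) = 34584/3 + (4 + (⅓)*172)/(-47535) = 34584*(⅓) + (4 + 172/3)*(-1/47535) = 11528 + (184/3)*(-1/47535) = 11528 - 184/142605 = 1643950256/142605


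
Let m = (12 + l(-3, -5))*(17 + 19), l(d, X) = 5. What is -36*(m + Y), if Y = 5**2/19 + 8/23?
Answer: -9654156/437 ≈ -22092.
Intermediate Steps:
Y = 727/437 (Y = 25*(1/19) + 8*(1/23) = 25/19 + 8/23 = 727/437 ≈ 1.6636)
m = 612 (m = (12 + 5)*(17 + 19) = 17*36 = 612)
-36*(m + Y) = -36*(612 + 727/437) = -36*268171/437 = -9654156/437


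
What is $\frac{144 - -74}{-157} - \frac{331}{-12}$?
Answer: $\frac{49351}{1884} \approx 26.195$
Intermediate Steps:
$\frac{144 - -74}{-157} - \frac{331}{-12} = \left(144 + 74\right) \left(- \frac{1}{157}\right) - - \frac{331}{12} = 218 \left(- \frac{1}{157}\right) + \frac{331}{12} = - \frac{218}{157} + \frac{331}{12} = \frac{49351}{1884}$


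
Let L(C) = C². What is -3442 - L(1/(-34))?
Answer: -3978953/1156 ≈ -3442.0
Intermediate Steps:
-3442 - L(1/(-34)) = -3442 - (1/(-34))² = -3442 - (-1/34)² = -3442 - 1*1/1156 = -3442 - 1/1156 = -3978953/1156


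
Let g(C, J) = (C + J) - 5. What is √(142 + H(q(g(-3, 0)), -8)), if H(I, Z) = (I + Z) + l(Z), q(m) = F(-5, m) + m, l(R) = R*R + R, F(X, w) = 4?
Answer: √186 ≈ 13.638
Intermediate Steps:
l(R) = R + R² (l(R) = R² + R = R + R²)
g(C, J) = -5 + C + J
q(m) = 4 + m
H(I, Z) = I + Z + Z*(1 + Z) (H(I, Z) = (I + Z) + Z*(1 + Z) = I + Z + Z*(1 + Z))
√(142 + H(q(g(-3, 0)), -8)) = √(142 + ((4 + (-5 - 3 + 0)) - 8 - 8*(1 - 8))) = √(142 + ((4 - 8) - 8 - 8*(-7))) = √(142 + (-4 - 8 + 56)) = √(142 + 44) = √186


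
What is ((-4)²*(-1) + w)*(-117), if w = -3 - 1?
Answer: 2340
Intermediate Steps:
w = -4
((-4)²*(-1) + w)*(-117) = ((-4)²*(-1) - 4)*(-117) = (16*(-1) - 4)*(-117) = (-16 - 4)*(-117) = -20*(-117) = 2340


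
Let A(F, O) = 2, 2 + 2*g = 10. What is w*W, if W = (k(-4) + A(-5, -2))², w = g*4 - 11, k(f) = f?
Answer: 20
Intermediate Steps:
g = 4 (g = -1 + (½)*10 = -1 + 5 = 4)
w = 5 (w = 4*4 - 11 = 16 - 11 = 5)
W = 4 (W = (-4 + 2)² = (-2)² = 4)
w*W = 5*4 = 20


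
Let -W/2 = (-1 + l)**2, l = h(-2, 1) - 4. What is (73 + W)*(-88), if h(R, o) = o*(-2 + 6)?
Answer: -6248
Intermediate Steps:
h(R, o) = 4*o (h(R, o) = o*4 = 4*o)
l = 0 (l = 4*1 - 4 = 4 - 4 = 0)
W = -2 (W = -2*(-1 + 0)**2 = -2*(-1)**2 = -2*1 = -2)
(73 + W)*(-88) = (73 - 2)*(-88) = 71*(-88) = -6248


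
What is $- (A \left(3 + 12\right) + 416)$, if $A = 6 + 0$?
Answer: $-506$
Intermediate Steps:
$A = 6$
$- (A \left(3 + 12\right) + 416) = - (6 \left(3 + 12\right) + 416) = - (6 \cdot 15 + 416) = - (90 + 416) = \left(-1\right) 506 = -506$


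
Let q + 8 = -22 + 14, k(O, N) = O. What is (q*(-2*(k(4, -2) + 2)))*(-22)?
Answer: -4224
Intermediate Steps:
q = -16 (q = -8 + (-22 + 14) = -8 - 8 = -16)
(q*(-2*(k(4, -2) + 2)))*(-22) = -(-32)*(4 + 2)*(-22) = -(-32)*6*(-22) = -16*(-12)*(-22) = 192*(-22) = -4224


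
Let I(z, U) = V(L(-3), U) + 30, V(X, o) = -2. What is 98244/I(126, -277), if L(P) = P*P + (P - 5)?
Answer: 24561/7 ≈ 3508.7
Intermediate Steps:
L(P) = -5 + P + P² (L(P) = P² + (-5 + P) = -5 + P + P²)
I(z, U) = 28 (I(z, U) = -2 + 30 = 28)
98244/I(126, -277) = 98244/28 = 98244*(1/28) = 24561/7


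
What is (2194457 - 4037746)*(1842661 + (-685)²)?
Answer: -4261474033054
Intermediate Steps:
(2194457 - 4037746)*(1842661 + (-685)²) = -1843289*(1842661 + 469225) = -1843289*2311886 = -4261474033054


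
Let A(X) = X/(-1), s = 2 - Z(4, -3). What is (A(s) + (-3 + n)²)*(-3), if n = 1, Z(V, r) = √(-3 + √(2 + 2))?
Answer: -6 - 3*I ≈ -6.0 - 3.0*I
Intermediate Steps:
Z(V, r) = I (Z(V, r) = √(-3 + √4) = √(-3 + 2) = √(-1) = I)
s = 2 - I ≈ 2.0 - 1.0*I
A(X) = -X (A(X) = X*(-1) = -X)
(A(s) + (-3 + n)²)*(-3) = (-(2 - I) + (-3 + 1)²)*(-3) = ((-2 + I) + (-2)²)*(-3) = ((-2 + I) + 4)*(-3) = (2 + I)*(-3) = -6 - 3*I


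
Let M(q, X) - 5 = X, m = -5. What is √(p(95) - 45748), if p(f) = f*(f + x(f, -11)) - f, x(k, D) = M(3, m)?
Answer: I*√36818 ≈ 191.88*I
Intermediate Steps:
M(q, X) = 5 + X
x(k, D) = 0 (x(k, D) = 5 - 5 = 0)
p(f) = f² - f (p(f) = f*(f + 0) - f = f*f - f = f² - f)
√(p(95) - 45748) = √(95*(-1 + 95) - 45748) = √(95*94 - 45748) = √(8930 - 45748) = √(-36818) = I*√36818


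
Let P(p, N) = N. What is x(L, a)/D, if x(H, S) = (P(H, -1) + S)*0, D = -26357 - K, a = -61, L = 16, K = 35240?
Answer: 0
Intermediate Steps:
D = -61597 (D = -26357 - 1*35240 = -26357 - 35240 = -61597)
x(H, S) = 0 (x(H, S) = (-1 + S)*0 = 0)
x(L, a)/D = 0/(-61597) = 0*(-1/61597) = 0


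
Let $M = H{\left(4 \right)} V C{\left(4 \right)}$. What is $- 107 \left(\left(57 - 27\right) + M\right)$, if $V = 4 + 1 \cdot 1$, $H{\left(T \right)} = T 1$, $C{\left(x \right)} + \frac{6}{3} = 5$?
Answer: $-9630$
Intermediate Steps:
$C{\left(x \right)} = 3$ ($C{\left(x \right)} = -2 + 5 = 3$)
$H{\left(T \right)} = T$
$V = 5$ ($V = 4 + 1 = 5$)
$M = 60$ ($M = 4 \cdot 5 \cdot 3 = 20 \cdot 3 = 60$)
$- 107 \left(\left(57 - 27\right) + M\right) = - 107 \left(\left(57 - 27\right) + 60\right) = - 107 \left(30 + 60\right) = \left(-107\right) 90 = -9630$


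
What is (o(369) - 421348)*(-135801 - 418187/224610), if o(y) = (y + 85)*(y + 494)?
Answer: 450616103414081/112305 ≈ 4.0124e+9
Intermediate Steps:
o(y) = (85 + y)*(494 + y)
(o(369) - 421348)*(-135801 - 418187/224610) = ((41990 + 369**2 + 579*369) - 421348)*(-135801 - 418187/224610) = ((41990 + 136161 + 213651) - 421348)*(-135801 - 418187*1/224610) = (391802 - 421348)*(-135801 - 418187/224610) = -29546*(-30502680797/224610) = 450616103414081/112305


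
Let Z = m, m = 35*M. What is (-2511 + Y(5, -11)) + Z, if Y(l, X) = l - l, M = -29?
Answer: -3526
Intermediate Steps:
m = -1015 (m = 35*(-29) = -1015)
Y(l, X) = 0
Z = -1015
(-2511 + Y(5, -11)) + Z = (-2511 + 0) - 1015 = -2511 - 1015 = -3526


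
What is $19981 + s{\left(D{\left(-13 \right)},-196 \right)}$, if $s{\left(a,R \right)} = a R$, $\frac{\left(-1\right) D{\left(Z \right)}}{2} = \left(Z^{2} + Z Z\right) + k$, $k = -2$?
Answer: $151693$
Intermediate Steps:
$D{\left(Z \right)} = 4 - 4 Z^{2}$ ($D{\left(Z \right)} = - 2 \left(\left(Z^{2} + Z Z\right) - 2\right) = - 2 \left(\left(Z^{2} + Z^{2}\right) - 2\right) = - 2 \left(2 Z^{2} - 2\right) = - 2 \left(-2 + 2 Z^{2}\right) = 4 - 4 Z^{2}$)
$s{\left(a,R \right)} = R a$
$19981 + s{\left(D{\left(-13 \right)},-196 \right)} = 19981 - 196 \left(4 - 4 \left(-13\right)^{2}\right) = 19981 - 196 \left(4 - 676\right) = 19981 - -131712 = 19981 + 131712 = 151693$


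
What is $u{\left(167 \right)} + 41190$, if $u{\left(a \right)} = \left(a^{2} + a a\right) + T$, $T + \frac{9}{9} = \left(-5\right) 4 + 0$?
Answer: $96947$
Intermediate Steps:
$T = -21$ ($T = -1 + \left(\left(-5\right) 4 + 0\right) = -1 + \left(-20 + 0\right) = -1 - 20 = -21$)
$u{\left(a \right)} = -21 + 2 a^{2}$ ($u{\left(a \right)} = \left(a^{2} + a a\right) - 21 = \left(a^{2} + a^{2}\right) - 21 = 2 a^{2} - 21 = -21 + 2 a^{2}$)
$u{\left(167 \right)} + 41190 = \left(-21 + 2 \cdot 167^{2}\right) + 41190 = \left(-21 + 2 \cdot 27889\right) + 41190 = \left(-21 + 55778\right) + 41190 = 55757 + 41190 = 96947$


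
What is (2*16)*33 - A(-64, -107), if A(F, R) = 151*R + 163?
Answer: 17050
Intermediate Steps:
A(F, R) = 163 + 151*R
(2*16)*33 - A(-64, -107) = (2*16)*33 - (163 + 151*(-107)) = 32*33 - (163 - 16157) = 1056 - 1*(-15994) = 1056 + 15994 = 17050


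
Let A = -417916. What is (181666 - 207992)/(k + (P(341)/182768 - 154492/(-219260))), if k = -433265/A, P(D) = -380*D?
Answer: -3444478474348597460/135071760561457 ≈ -25501.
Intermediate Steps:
k = 433265/417916 (k = -433265/(-417916) = -433265*(-1/417916) = 433265/417916 ≈ 1.0367)
(181666 - 207992)/(k + (P(341)/182768 - 154492/(-219260))) = (181666 - 207992)/(433265/417916 + (-380*341/182768 - 154492/(-219260))) = -26326/(433265/417916 + (-129580*1/182768 - 154492*(-1/219260))) = -26326/(433265/417916 + (-32395/45692 + 38623/54815)) = -26326/(433265/417916 - 10969809/2504606980) = -26326/135071760561457/130839416331710 = -26326*130839416331710/135071760561457 = -3444478474348597460/135071760561457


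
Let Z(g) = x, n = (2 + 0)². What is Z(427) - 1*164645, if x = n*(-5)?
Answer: -164665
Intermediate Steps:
n = 4 (n = 2² = 4)
x = -20 (x = 4*(-5) = -20)
Z(g) = -20
Z(427) - 1*164645 = -20 - 1*164645 = -20 - 164645 = -164665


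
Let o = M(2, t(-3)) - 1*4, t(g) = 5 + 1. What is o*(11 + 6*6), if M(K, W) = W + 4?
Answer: 282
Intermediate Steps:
t(g) = 6
M(K, W) = 4 + W
o = 6 (o = (4 + 6) - 1*4 = 10 - 4 = 6)
o*(11 + 6*6) = 6*(11 + 6*6) = 6*(11 + 36) = 6*47 = 282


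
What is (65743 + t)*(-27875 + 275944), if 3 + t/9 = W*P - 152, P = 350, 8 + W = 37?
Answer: 38623847162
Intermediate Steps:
W = 29 (W = -8 + 37 = 29)
t = 89955 (t = -27 + 9*(29*350 - 152) = -27 + 9*(10150 - 152) = -27 + 9*9998 = -27 + 89982 = 89955)
(65743 + t)*(-27875 + 275944) = (65743 + 89955)*(-27875 + 275944) = 155698*248069 = 38623847162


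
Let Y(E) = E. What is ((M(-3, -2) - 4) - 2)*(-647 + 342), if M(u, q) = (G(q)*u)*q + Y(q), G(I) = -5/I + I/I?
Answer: -3965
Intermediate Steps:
G(I) = 1 - 5/I (G(I) = -5/I + 1 = 1 - 5/I)
M(u, q) = q + u*(-5 + q) (M(u, q) = (((-5 + q)/q)*u)*q + q = (u*(-5 + q)/q)*q + q = u*(-5 + q) + q = q + u*(-5 + q))
((M(-3, -2) - 4) - 2)*(-647 + 342) = (((-2 - 3*(-5 - 2)) - 4) - 2)*(-647 + 342) = (((-2 - 3*(-7)) - 4) - 2)*(-305) = (((-2 + 21) - 4) - 2)*(-305) = ((19 - 4) - 2)*(-305) = (15 - 2)*(-305) = 13*(-305) = -3965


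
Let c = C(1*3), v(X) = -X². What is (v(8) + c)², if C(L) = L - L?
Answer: 4096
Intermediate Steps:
C(L) = 0
c = 0
(v(8) + c)² = (-1*8² + 0)² = (-1*64 + 0)² = (-64 + 0)² = (-64)² = 4096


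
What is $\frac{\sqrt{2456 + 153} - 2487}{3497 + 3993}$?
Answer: $- \frac{2487}{7490} + \frac{\sqrt{2609}}{7490} \approx -0.32522$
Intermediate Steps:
$\frac{\sqrt{2456 + 153} - 2487}{3497 + 3993} = \frac{\sqrt{2609} - 2487}{7490} = \left(-2487 + \sqrt{2609}\right) \frac{1}{7490} = - \frac{2487}{7490} + \frac{\sqrt{2609}}{7490}$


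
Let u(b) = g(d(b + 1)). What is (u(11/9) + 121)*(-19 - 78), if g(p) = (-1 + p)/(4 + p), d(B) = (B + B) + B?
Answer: -377233/32 ≈ -11789.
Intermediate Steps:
d(B) = 3*B (d(B) = 2*B + B = 3*B)
g(p) = (-1 + p)/(4 + p)
u(b) = (2 + 3*b)/(7 + 3*b) (u(b) = (-1 + 3*(b + 1))/(4 + 3*(b + 1)) = (-1 + 3*(1 + b))/(4 + 3*(1 + b)) = (-1 + (3 + 3*b))/(4 + (3 + 3*b)) = (2 + 3*b)/(7 + 3*b))
(u(11/9) + 121)*(-19 - 78) = ((2 + 3*(11/9))/(7 + 3*(11/9)) + 121)*(-19 - 78) = ((2 + 3*(11*(1/9)))/(7 + 3*(11*(1/9))) + 121)*(-97) = ((2 + 3*(11/9))/(7 + 3*(11/9)) + 121)*(-97) = ((2 + 11/3)/(7 + 11/3) + 121)*(-97) = ((17/3)/(32/3) + 121)*(-97) = ((3/32)*(17/3) + 121)*(-97) = (17/32 + 121)*(-97) = (3889/32)*(-97) = -377233/32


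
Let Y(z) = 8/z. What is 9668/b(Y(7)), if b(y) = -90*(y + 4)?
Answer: -16919/810 ≈ -20.888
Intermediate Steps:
b(y) = -360 - 90*y (b(y) = -90*(4 + y) = -360 - 90*y)
9668/b(Y(7)) = 9668/(-360 - 720/7) = 9668/(-3240/7) = 9668*(-7/3240) = -16919/810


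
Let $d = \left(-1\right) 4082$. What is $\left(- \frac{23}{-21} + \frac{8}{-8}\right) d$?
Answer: $- \frac{8164}{21} \approx -388.76$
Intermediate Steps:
$d = -4082$
$\left(- \frac{23}{-21} + \frac{8}{-8}\right) d = \left(- \frac{23}{-21} + \frac{8}{-8}\right) \left(-4082\right) = \left(\left(-23\right) \left(- \frac{1}{21}\right) + 8 \left(- \frac{1}{8}\right)\right) \left(-4082\right) = \left(\frac{23}{21} - 1\right) \left(-4082\right) = \frac{2}{21} \left(-4082\right) = - \frac{8164}{21}$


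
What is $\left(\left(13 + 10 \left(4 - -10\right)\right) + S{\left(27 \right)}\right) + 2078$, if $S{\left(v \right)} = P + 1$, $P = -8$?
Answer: $2224$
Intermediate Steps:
$S{\left(v \right)} = -7$ ($S{\left(v \right)} = -8 + 1 = -7$)
$\left(\left(13 + 10 \left(4 - -10\right)\right) + S{\left(27 \right)}\right) + 2078 = \left(\left(13 + 10 \left(4 - -10\right)\right) - 7\right) + 2078 = \left(\left(13 + 10 \left(4 + 10\right)\right) - 7\right) + 2078 = \left(\left(13 + 10 \cdot 14\right) - 7\right) + 2078 = \left(\left(13 + 140\right) - 7\right) + 2078 = \left(153 - 7\right) + 2078 = 146 + 2078 = 2224$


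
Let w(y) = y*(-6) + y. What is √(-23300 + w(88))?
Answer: 2*I*√5935 ≈ 154.08*I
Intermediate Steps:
w(y) = -5*y (w(y) = -6*y + y = -5*y)
√(-23300 + w(88)) = √(-23300 - 5*88) = √(-23300 - 440) = √(-23740) = 2*I*√5935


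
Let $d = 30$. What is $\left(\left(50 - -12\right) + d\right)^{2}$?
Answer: $8464$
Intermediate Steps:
$\left(\left(50 - -12\right) + d\right)^{2} = \left(\left(50 - -12\right) + 30\right)^{2} = \left(\left(50 + 12\right) + 30\right)^{2} = \left(62 + 30\right)^{2} = 92^{2} = 8464$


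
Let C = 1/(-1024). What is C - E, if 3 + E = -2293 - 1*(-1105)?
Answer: 1219583/1024 ≈ 1191.0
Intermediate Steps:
E = -1191 (E = -3 + (-2293 - 1*(-1105)) = -3 + (-2293 + 1105) = -3 - 1188 = -1191)
C = -1/1024 ≈ -0.00097656
C - E = -1/1024 - 1*(-1191) = -1/1024 + 1191 = 1219583/1024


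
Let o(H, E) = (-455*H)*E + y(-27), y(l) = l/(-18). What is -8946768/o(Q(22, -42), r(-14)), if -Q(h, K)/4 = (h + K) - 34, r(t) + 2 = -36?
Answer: -5964512/2489761 ≈ -2.3956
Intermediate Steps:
y(l) = -l/18 (y(l) = l*(-1/18) = -l/18)
r(t) = -38 (r(t) = -2 - 36 = -38)
Q(h, K) = 136 - 4*K - 4*h (Q(h, K) = -4*((h + K) - 34) = -4*((K + h) - 34) = -4*(-34 + K + h) = 136 - 4*K - 4*h)
o(H, E) = 3/2 - 455*E*H (o(H, E) = (-455*H)*E - 1/18*(-27) = -455*E*H + 3/2 = 3/2 - 455*E*H)
-8946768/o(Q(22, -42), r(-14)) = -8946768/(3/2 - 455*(-38)*(136 - 4*(-42) - 4*22)) = -8946768/(3/2 - 455*(-38)*(136 + 168 - 88)) = -8946768/(3/2 - 455*(-38)*216) = -8946768/(3/2 + 3734640) = -8946768/7469283/2 = -8946768*2/7469283 = -5964512/2489761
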